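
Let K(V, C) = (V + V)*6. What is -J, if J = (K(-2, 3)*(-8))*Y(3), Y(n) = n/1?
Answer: -576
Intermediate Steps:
Y(n) = n (Y(n) = n*1 = n)
K(V, C) = 12*V (K(V, C) = (2*V)*6 = 12*V)
J = 576 (J = ((12*(-2))*(-8))*3 = -24*(-8)*3 = 192*3 = 576)
-J = -1*576 = -576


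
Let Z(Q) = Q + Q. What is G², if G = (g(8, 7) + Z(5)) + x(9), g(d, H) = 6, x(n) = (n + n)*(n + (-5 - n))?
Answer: 5476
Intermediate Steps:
x(n) = -10*n (x(n) = (2*n)*(-5) = -10*n)
Z(Q) = 2*Q
G = -74 (G = (6 + 2*5) - 10*9 = (6 + 10) - 90 = 16 - 90 = -74)
G² = (-74)² = 5476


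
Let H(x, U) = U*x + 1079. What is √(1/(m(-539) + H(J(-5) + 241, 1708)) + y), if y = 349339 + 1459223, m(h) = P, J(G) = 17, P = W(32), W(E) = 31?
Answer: √484179255407334/16362 ≈ 1344.8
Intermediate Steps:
P = 31
m(h) = 31
y = 1808562
H(x, U) = 1079 + U*x
√(1/(m(-539) + H(J(-5) + 241, 1708)) + y) = √(1/(31 + (1079 + 1708*(17 + 241))) + 1808562) = √(1/(31 + (1079 + 1708*258)) + 1808562) = √(1/(31 + (1079 + 440664)) + 1808562) = √(1/(31 + 441743) + 1808562) = √(1/441774 + 1808562) = √(798975668989/441774) = √484179255407334/16362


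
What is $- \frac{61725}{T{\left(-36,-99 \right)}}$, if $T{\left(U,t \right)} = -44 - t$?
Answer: $- \frac{12345}{11} \approx -1122.3$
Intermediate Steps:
$- \frac{61725}{T{\left(-36,-99 \right)}} = - \frac{61725}{-44 - -99} = - \frac{61725}{-44 + 99} = - \frac{61725}{55} = \left(-61725\right) \frac{1}{55} = - \frac{12345}{11}$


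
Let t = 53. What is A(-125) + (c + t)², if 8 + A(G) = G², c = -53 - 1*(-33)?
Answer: 16706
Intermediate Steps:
c = -20 (c = -53 + 33 = -20)
A(G) = -8 + G²
A(-125) + (c + t)² = (-8 + (-125)²) + (-20 + 53)² = (-8 + 15625) + 33² = 15617 + 1089 = 16706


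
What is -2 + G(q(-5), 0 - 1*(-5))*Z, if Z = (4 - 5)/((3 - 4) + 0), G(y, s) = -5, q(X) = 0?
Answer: -7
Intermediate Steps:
Z = 1 (Z = -1/(-1 + 0) = -1/(-1) = -1*(-1) = 1)
-2 + G(q(-5), 0 - 1*(-5))*Z = -2 - 5*1 = -2 - 5 = -7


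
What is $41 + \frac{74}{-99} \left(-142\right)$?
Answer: $\frac{14567}{99} \approx 147.14$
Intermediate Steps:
$41 + \frac{74}{-99} \left(-142\right) = 41 + 74 \left(- \frac{1}{99}\right) \left(-142\right) = 41 - - \frac{10508}{99} = 41 + \frac{10508}{99} = \frac{14567}{99}$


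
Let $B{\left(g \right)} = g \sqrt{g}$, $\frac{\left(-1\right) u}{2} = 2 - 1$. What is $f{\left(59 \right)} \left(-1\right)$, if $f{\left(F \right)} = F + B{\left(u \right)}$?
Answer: $-59 + 2 i \sqrt{2} \approx -59.0 + 2.8284 i$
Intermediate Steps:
$u = -2$ ($u = - 2 \left(2 - 1\right) = \left(-2\right) 1 = -2$)
$B{\left(g \right)} = g^{\frac{3}{2}}$
$f{\left(F \right)} = F - 2 i \sqrt{2}$ ($f{\left(F \right)} = F + \left(-2\right)^{\frac{3}{2}} = F - 2 i \sqrt{2}$)
$f{\left(59 \right)} \left(-1\right) = \left(59 - 2 i \sqrt{2}\right) \left(-1\right) = -59 + 2 i \sqrt{2}$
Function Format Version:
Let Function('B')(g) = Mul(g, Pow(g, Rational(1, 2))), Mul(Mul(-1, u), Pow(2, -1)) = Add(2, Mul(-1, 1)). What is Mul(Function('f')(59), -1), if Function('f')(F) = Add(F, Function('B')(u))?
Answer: Add(-59, Mul(2, I, Pow(2, Rational(1, 2)))) ≈ Add(-59.000, Mul(2.8284, I))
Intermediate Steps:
u = -2 (u = Mul(-2, Add(2, Mul(-1, 1))) = Mul(-2, Add(2, -1)) = Mul(-2, 1) = -2)
Function('B')(g) = Pow(g, Rational(3, 2))
Function('f')(F) = Add(F, Mul(-2, I, Pow(2, Rational(1, 2)))) (Function('f')(F) = Add(F, Pow(-2, Rational(3, 2))) = Add(F, Mul(-2, I, Pow(2, Rational(1, 2)))))
Mul(Function('f')(59), -1) = Mul(Add(59, Mul(-2, I, Pow(2, Rational(1, 2)))), -1) = Add(-59, Mul(2, I, Pow(2, Rational(1, 2))))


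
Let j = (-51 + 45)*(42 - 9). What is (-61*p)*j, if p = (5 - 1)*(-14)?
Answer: -676368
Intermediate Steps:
j = -198 (j = -6*33 = -198)
p = -56 (p = 4*(-14) = -56)
(-61*p)*j = -61*(-56)*(-198) = 3416*(-198) = -676368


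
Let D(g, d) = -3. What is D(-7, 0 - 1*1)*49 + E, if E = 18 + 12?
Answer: -117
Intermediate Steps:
E = 30
D(-7, 0 - 1*1)*49 + E = -3*49 + 30 = -147 + 30 = -117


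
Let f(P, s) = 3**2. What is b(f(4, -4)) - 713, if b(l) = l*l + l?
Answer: -623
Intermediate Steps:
f(P, s) = 9
b(l) = l + l**2 (b(l) = l**2 + l = l + l**2)
b(f(4, -4)) - 713 = 9*(1 + 9) - 713 = 9*10 - 713 = 90 - 713 = -623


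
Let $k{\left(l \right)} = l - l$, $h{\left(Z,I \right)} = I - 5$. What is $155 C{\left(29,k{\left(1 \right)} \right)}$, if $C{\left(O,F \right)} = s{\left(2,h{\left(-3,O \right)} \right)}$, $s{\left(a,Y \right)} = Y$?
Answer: $3720$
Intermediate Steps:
$h{\left(Z,I \right)} = -5 + I$
$k{\left(l \right)} = 0$
$C{\left(O,F \right)} = -5 + O$
$155 C{\left(29,k{\left(1 \right)} \right)} = 155 \left(-5 + 29\right) = 155 \cdot 24 = 3720$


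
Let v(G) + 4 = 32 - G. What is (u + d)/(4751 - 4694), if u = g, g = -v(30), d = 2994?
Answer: 2996/57 ≈ 52.561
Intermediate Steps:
v(G) = 28 - G (v(G) = -4 + (32 - G) = 28 - G)
g = 2 (g = -(28 - 1*30) = -(28 - 30) = -1*(-2) = 2)
u = 2
(u + d)/(4751 - 4694) = (2 + 2994)/(4751 - 4694) = 2996/57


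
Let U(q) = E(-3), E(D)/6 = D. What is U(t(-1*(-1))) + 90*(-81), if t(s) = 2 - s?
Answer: -7308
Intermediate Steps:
E(D) = 6*D
U(q) = -18 (U(q) = 6*(-3) = -18)
U(t(-1*(-1))) + 90*(-81) = -18 + 90*(-81) = -18 - 7290 = -7308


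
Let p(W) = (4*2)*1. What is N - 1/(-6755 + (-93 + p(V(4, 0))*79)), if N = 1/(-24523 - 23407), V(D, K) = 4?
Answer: 20857/148966440 ≈ 0.00014001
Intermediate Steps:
p(W) = 8 (p(W) = 8*1 = 8)
N = -1/47930 (N = 1/(-47930) = -1/47930 ≈ -2.0864e-5)
N - 1/(-6755 + (-93 + p(V(4, 0))*79)) = -1/47930 - 1/(-6755 + (-93 + 8*79)) = -1/47930 - 1/(-6755 + (-93 + 632)) = -1/47930 - 1/(-6755 + 539) = -1/47930 - 1/(-6216) = -1/47930 - 1*(-1/6216) = -1/47930 + 1/6216 = 20857/148966440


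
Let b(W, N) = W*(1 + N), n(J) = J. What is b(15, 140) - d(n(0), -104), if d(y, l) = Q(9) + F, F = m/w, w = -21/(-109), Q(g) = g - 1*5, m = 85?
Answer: 35066/21 ≈ 1669.8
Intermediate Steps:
Q(g) = -5 + g (Q(g) = g - 5 = -5 + g)
w = 21/109 (w = -21*(-1/109) = 21/109 ≈ 0.19266)
F = 9265/21 (F = 85/(21/109) = 85*(109/21) = 9265/21 ≈ 441.19)
d(y, l) = 9349/21 (d(y, l) = (-5 + 9) + 9265/21 = 4 + 9265/21 = 9349/21)
b(15, 140) - d(n(0), -104) = 15*(1 + 140) - 1*9349/21 = 15*141 - 9349/21 = 2115 - 9349/21 = 35066/21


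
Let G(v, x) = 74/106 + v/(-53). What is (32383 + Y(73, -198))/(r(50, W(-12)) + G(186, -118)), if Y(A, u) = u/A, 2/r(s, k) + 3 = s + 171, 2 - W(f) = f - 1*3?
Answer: -13655447297/1181724 ≈ -11556.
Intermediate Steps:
W(f) = 5 - f (W(f) = 2 - (f - 1*3) = 2 - (f - 3) = 2 - (-3 + f) = 2 + (3 - f) = 5 - f)
G(v, x) = 37/53 - v/53 (G(v, x) = 74*(1/106) + v*(-1/53) = 37/53 - v/53)
r(s, k) = 2/(168 + s) (r(s, k) = 2/(-3 + (s + 171)) = 2/(-3 + (171 + s)) = 2/(168 + s))
(32383 + Y(73, -198))/(r(50, W(-12)) + G(186, -118)) = (32383 - 198/73)/(2/(168 + 50) + (37/53 - 1/53*186)) = (32383 - 198*1/73)/(2/218 + (37/53 - 186/53)) = (32383 - 198/73)/(2*(1/218) - 149/53) = 2363761/(73*(1/109 - 149/53)) = 2363761/(73*(-16188/5777)) = (2363761/73)*(-5777/16188) = -13655447297/1181724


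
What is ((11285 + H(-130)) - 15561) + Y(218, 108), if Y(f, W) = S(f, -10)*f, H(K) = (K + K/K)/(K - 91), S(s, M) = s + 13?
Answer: 10184251/221 ≈ 46083.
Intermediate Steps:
S(s, M) = 13 + s
H(K) = (1 + K)/(-91 + K) (H(K) = (K + 1)/(-91 + K) = (1 + K)/(-91 + K))
Y(f, W) = f*(13 + f) (Y(f, W) = (13 + f)*f = f*(13 + f))
((11285 + H(-130)) - 15561) + Y(218, 108) = ((11285 + (1 - 130)/(-91 - 130)) - 15561) + 218*(13 + 218) = ((11285 - 129/(-221)) - 15561) + 218*231 = ((11285 - 1/221*(-129)) - 15561) + 50358 = ((11285 + 129/221) - 15561) + 50358 = (2494114/221 - 15561) + 50358 = -944867/221 + 50358 = 10184251/221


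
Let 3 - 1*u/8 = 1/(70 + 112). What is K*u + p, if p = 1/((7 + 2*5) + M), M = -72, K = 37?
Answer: 4436209/5005 ≈ 886.36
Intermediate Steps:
u = 2180/91 (u = 24 - 8/(70 + 112) = 24 - 8/182 = 24 - 8*1/182 = 24 - 4/91 = 2180/91 ≈ 23.956)
p = -1/55 (p = 1/((7 + 2*5) - 72) = 1/((7 + 10) - 72) = 1/(17 - 72) = 1/(-55) = -1/55 ≈ -0.018182)
K*u + p = 37*(2180/91) - 1/55 = 80660/91 - 1/55 = 4436209/5005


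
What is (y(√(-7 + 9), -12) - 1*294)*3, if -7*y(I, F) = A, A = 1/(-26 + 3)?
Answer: -141999/161 ≈ -881.98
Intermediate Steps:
A = -1/23 (A = 1/(-23) = -1/23 ≈ -0.043478)
y(I, F) = 1/161 (y(I, F) = -⅐*(-1/23) = 1/161)
(y(√(-7 + 9), -12) - 1*294)*3 = (1/161 - 1*294)*3 = (1/161 - 294)*3 = -47333/161*3 = -141999/161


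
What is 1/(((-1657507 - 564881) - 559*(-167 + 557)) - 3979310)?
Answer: -1/6419708 ≈ -1.5577e-7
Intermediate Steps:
1/(((-1657507 - 564881) - 559*(-167 + 557)) - 3979310) = 1/((-2222388 - 559*390) - 3979310) = 1/((-2222388 - 218010) - 3979310) = 1/(-2440398 - 3979310) = 1/(-6419708) = -1/6419708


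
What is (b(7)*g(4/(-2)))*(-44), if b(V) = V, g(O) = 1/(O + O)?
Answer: 77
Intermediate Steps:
g(O) = 1/(2*O)
(b(7)*g(4/(-2)))*(-44) = (7*(1/(2*((4/(-2))))))*(-44) = (7*(1/(2*((4*(-½))))))*(-44) = (7*((½)/(-2)))*(-44) = (7*((½)*(-½)))*(-44) = (7*(-¼))*(-44) = -7/4*(-44) = 77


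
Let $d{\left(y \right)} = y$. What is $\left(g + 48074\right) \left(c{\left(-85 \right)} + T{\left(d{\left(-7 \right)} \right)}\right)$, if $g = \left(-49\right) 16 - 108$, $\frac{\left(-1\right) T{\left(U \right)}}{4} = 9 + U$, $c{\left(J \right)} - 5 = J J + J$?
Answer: $336737934$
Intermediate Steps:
$c{\left(J \right)} = 5 + J + J^{2}$ ($c{\left(J \right)} = 5 + \left(J J + J\right) = 5 + \left(J^{2} + J\right) = 5 + \left(J + J^{2}\right) = 5 + J + J^{2}$)
$T{\left(U \right)} = -36 - 4 U$ ($T{\left(U \right)} = - 4 \left(9 + U\right) = -36 - 4 U$)
$g = -892$ ($g = -784 - 108 = -892$)
$\left(g + 48074\right) \left(c{\left(-85 \right)} + T{\left(d{\left(-7 \right)} \right)}\right) = \left(-892 + 48074\right) \left(\left(5 - 85 + \left(-85\right)^{2}\right) - 8\right) = 47182 \left(\left(5 - 85 + 7225\right) + \left(-36 + 28\right)\right) = 47182 \left(7145 - 8\right) = 47182 \cdot 7137 = 336737934$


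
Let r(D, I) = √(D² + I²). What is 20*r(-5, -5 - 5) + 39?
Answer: 39 + 100*√5 ≈ 262.61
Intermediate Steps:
20*r(-5, -5 - 5) + 39 = 20*√((-5)² + (-5 - 5)²) + 39 = 20*√(25 + (-10)²) + 39 = 20*√(25 + 100) + 39 = 20*√125 + 39 = 20*(5*√5) + 39 = 100*√5 + 39 = 39 + 100*√5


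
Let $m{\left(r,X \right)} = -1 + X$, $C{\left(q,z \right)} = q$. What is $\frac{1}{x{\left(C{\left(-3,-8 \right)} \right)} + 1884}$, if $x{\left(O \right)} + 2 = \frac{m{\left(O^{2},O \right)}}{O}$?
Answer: $\frac{3}{5650} \approx 0.00053097$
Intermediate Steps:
$x{\left(O \right)} = -2 + \frac{-1 + O}{O}$
$\frac{1}{x{\left(C{\left(-3,-8 \right)} \right)} + 1884} = \frac{1}{\frac{-1 - -3}{-3} + 1884} = \frac{1}{- \frac{-1 + 3}{3} + 1884} = \frac{1}{\left(- \frac{1}{3}\right) 2 + 1884} = \frac{1}{- \frac{2}{3} + 1884} = \frac{1}{\frac{5650}{3}} = \frac{3}{5650}$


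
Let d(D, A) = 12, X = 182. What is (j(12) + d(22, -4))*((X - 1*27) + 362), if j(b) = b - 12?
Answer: 6204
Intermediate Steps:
j(b) = -12 + b
(j(12) + d(22, -4))*((X - 1*27) + 362) = ((-12 + 12) + 12)*((182 - 1*27) + 362) = (0 + 12)*((182 - 27) + 362) = 12*(155 + 362) = 12*517 = 6204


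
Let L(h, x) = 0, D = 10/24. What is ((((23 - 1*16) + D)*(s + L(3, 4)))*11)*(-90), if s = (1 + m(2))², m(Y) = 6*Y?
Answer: -2481765/2 ≈ -1.2409e+6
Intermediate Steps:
D = 5/12 (D = 10*(1/24) = 5/12 ≈ 0.41667)
s = 169 (s = (1 + 6*2)² = (1 + 12)² = 13² = 169)
((((23 - 1*16) + D)*(s + L(3, 4)))*11)*(-90) = ((((23 - 1*16) + 5/12)*(169 + 0))*11)*(-90) = ((((23 - 16) + 5/12)*169)*11)*(-90) = (((7 + 5/12)*169)*11)*(-90) = (((89/12)*169)*11)*(-90) = ((15041/12)*11)*(-90) = (165451/12)*(-90) = -2481765/2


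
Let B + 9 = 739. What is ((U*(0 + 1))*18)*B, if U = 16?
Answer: 210240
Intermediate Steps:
B = 730 (B = -9 + 739 = 730)
((U*(0 + 1))*18)*B = ((16*(0 + 1))*18)*730 = ((16*1)*18)*730 = (16*18)*730 = 288*730 = 210240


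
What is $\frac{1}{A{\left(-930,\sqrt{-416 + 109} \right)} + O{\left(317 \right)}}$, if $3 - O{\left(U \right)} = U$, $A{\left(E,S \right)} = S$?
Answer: $- \frac{314}{98903} - \frac{i \sqrt{307}}{98903} \approx -0.0031748 - 0.00017716 i$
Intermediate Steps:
$O{\left(U \right)} = 3 - U$
$\frac{1}{A{\left(-930,\sqrt{-416 + 109} \right)} + O{\left(317 \right)}} = \frac{1}{\sqrt{-416 + 109} + \left(3 - 317\right)} = \frac{1}{\sqrt{-307} + \left(3 - 317\right)} = \frac{1}{i \sqrt{307} - 314} = \frac{1}{-314 + i \sqrt{307}}$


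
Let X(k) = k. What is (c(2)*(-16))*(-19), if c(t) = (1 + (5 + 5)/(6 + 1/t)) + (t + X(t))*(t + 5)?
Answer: 120688/13 ≈ 9283.7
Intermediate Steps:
c(t) = 1 + 10/(6 + 1/t) + 2*t*(5 + t) (c(t) = (1 + (5 + 5)/(6 + 1/t)) + (t + t)*(t + 5) = (1 + 10/(6 + 1/t)) + (2*t)*(5 + t) = (1 + 10/(6 + 1/t)) + 2*t*(5 + t) = 1 + 10/(6 + 1/t) + 2*t*(5 + t))
(c(2)*(-16))*(-19) = (((1 + 12*2**3 + 26*2 + 62*2**2)/(1 + 6*2))*(-16))*(-19) = (((1 + 12*8 + 52 + 62*4)/(1 + 12))*(-16))*(-19) = (((1 + 96 + 52 + 248)/13)*(-16))*(-19) = (((1/13)*397)*(-16))*(-19) = ((397/13)*(-16))*(-19) = -6352/13*(-19) = 120688/13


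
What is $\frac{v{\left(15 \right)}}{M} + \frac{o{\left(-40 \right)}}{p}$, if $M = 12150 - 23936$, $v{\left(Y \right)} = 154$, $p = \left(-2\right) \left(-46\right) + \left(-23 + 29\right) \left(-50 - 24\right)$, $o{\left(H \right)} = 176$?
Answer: $- \frac{6047}{11786} \approx -0.51307$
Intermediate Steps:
$p = -352$ ($p = 92 + 6 \left(-74\right) = 92 - 444 = -352$)
$M = -11786$ ($M = 12150 - 23936 = -11786$)
$\frac{v{\left(15 \right)}}{M} + \frac{o{\left(-40 \right)}}{p} = \frac{154}{-11786} + \frac{176}{-352} = 154 \left(- \frac{1}{11786}\right) + 176 \left(- \frac{1}{352}\right) = - \frac{77}{5893} - \frac{1}{2} = - \frac{6047}{11786}$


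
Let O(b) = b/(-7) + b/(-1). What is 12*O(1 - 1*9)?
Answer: 768/7 ≈ 109.71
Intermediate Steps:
O(b) = -8*b/7 (O(b) = b*(-1/7) + b*(-1) = -b/7 - b = -8*b/7)
12*O(1 - 1*9) = 12*(-8*(1 - 1*9)/7) = 12*(-8*(1 - 9)/7) = 12*(-8/7*(-8)) = 12*(64/7) = 768/7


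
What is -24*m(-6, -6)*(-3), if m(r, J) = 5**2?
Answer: 1800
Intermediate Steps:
m(r, J) = 25
-24*m(-6, -6)*(-3) = -24*25*(-3) = -600*(-3) = 1800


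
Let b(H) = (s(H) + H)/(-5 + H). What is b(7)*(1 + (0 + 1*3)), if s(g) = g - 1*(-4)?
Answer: 36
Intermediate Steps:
s(g) = 4 + g (s(g) = g + 4 = 4 + g)
b(H) = (4 + 2*H)/(-5 + H) (b(H) = ((4 + H) + H)/(-5 + H) = (4 + 2*H)/(-5 + H))
b(7)*(1 + (0 + 1*3)) = (2*(2 + 7)/(-5 + 7))*(1 + (0 + 1*3)) = (2*9/2)*(1 + (0 + 3)) = (2*(1/2)*9)*(1 + 3) = 9*4 = 36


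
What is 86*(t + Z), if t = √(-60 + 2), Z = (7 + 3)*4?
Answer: 3440 + 86*I*√58 ≈ 3440.0 + 654.96*I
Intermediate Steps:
Z = 40 (Z = 10*4 = 40)
t = I*√58 (t = √(-58) = I*√58 ≈ 7.6158*I)
86*(t + Z) = 86*(I*√58 + 40) = 86*(40 + I*√58) = 3440 + 86*I*√58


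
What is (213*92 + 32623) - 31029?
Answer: 21190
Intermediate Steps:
(213*92 + 32623) - 31029 = (19596 + 32623) - 31029 = 52219 - 31029 = 21190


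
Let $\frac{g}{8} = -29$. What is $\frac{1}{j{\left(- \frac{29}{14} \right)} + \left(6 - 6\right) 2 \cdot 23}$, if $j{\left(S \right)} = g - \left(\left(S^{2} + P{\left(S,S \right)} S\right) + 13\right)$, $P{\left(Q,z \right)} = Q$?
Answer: $- \frac{98}{24851} \approx -0.0039435$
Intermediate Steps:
$g = -232$ ($g = 8 \left(-29\right) = -232$)
$j{\left(S \right)} = -245 - 2 S^{2}$ ($j{\left(S \right)} = -232 - \left(\left(S^{2} + S S\right) + 13\right) = -232 - \left(\left(S^{2} + S^{2}\right) + 13\right) = -232 - \left(2 S^{2} + 13\right) = -232 - \left(13 + 2 S^{2}\right) = -245 - 2 S^{2}$)
$\frac{1}{j{\left(- \frac{29}{14} \right)} + \left(6 - 6\right) 2 \cdot 23} = \frac{1}{\left(-245 - 2 \left(- \frac{29}{14}\right)^{2}\right) + \left(6 - 6\right) 2 \cdot 23} = \frac{1}{\left(-245 - 2 \left(\left(-29\right) \frac{1}{14}\right)^{2}\right) + 0 \cdot 2 \cdot 23} = \frac{1}{\left(-245 - 2 \left(- \frac{29}{14}\right)^{2}\right) + 0 \cdot 23} = \frac{1}{\left(-245 - \frac{841}{98}\right) + 0} = \frac{1}{- \frac{24851}{98} + 0} = \frac{1}{- \frac{24851}{98}} = - \frac{98}{24851}$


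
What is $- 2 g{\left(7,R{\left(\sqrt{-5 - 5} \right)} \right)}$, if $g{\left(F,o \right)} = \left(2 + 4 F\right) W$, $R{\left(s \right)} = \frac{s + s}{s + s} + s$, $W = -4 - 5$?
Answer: $540$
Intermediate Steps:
$W = -9$ ($W = -4 - 5 = -9$)
$R{\left(s \right)} = 1 + s$ ($R{\left(s \right)} = \frac{2 s}{2 s} + s = 2 s \frac{1}{2 s} + s = 1 + s$)
$g{\left(F,o \right)} = -18 - 36 F$ ($g{\left(F,o \right)} = \left(2 + 4 F\right) \left(-9\right) = -18 - 36 F$)
$- 2 g{\left(7,R{\left(\sqrt{-5 - 5} \right)} \right)} = - 2 \left(-18 - 252\right) = \left(-2\right) \left(-270\right) = 540$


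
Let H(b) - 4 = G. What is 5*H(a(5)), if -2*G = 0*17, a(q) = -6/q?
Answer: 20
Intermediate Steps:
G = 0 (G = -0*17 = -½*0 = 0)
H(b) = 4 (H(b) = 4 + 0 = 4)
5*H(a(5)) = 5*4 = 20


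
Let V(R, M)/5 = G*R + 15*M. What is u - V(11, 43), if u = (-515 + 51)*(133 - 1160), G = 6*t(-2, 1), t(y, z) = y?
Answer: 473963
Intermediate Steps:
G = -12 (G = 6*(-2) = -12)
V(R, M) = -60*R + 75*M (V(R, M) = 5*(-12*R + 15*M) = -60*R + 75*M)
u = 476528 (u = -464*(-1027) = 476528)
u - V(11, 43) = 476528 - (-60*11 + 75*43) = 476528 - (-660 + 3225) = 476528 - 1*2565 = 476528 - 2565 = 473963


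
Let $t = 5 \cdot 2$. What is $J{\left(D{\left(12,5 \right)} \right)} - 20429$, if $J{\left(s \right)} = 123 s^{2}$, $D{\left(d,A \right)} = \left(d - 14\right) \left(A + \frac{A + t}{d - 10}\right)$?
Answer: $56446$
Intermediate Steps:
$t = 10$
$D{\left(d,A \right)} = \left(-14 + d\right) \left(A + \frac{10 + A}{-10 + d}\right)$ ($D{\left(d,A \right)} = \left(d - 14\right) \left(A + \frac{A + 10}{d - 10}\right) = \left(-14 + d\right) \left(A + \frac{10 + A}{-10 + d}\right)$)
$J{\left(D{\left(12,5 \right)} \right)} - 20429 = 123 \left(\frac{-140 + 10 \cdot 12 + 126 \cdot 5 + 5 \cdot 12^{2} - 115 \cdot 12}{-10 + 12}\right)^{2} - 20429 = 123 \left(\frac{-140 + 120 + 630 + 5 \cdot 144 - 1380}{2}\right)^{2} - 20429 = 123 \left(\frac{-140 + 120 + 630 + 720 - 1380}{2}\right)^{2} - 20429 = 123 \left(\frac{1}{2} \left(-50\right)\right)^{2} - 20429 = 123 \left(-25\right)^{2} - 20429 = 123 \cdot 625 - 20429 = 76875 - 20429 = 56446$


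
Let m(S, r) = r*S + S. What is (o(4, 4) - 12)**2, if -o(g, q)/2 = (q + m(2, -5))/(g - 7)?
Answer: 1936/9 ≈ 215.11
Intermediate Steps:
m(S, r) = S + S*r (m(S, r) = S*r + S = S + S*r)
o(g, q) = -2*(-8 + q)/(-7 + g) (o(g, q) = -2*(q + 2*(1 - 5))/(g - 7) = -2*(q + 2*(-4))/(-7 + g) = -2*(q - 8)/(-7 + g) = -2*(-8 + q)/(-7 + g))
(o(4, 4) - 12)**2 = (2*(8 - 1*4)/(-7 + 4) - 12)**2 = (2*(8 - 4)/(-3) - 12)**2 = (2*(-1/3)*4 - 12)**2 = (-8/3 - 12)**2 = (-44/3)**2 = 1936/9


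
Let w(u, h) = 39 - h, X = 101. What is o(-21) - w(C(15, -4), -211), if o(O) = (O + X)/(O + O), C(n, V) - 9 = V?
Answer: -5290/21 ≈ -251.90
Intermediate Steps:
C(n, V) = 9 + V
o(O) = (101 + O)/(2*O) (o(O) = (O + 101)/(O + O) = (101 + O)/((2*O)) = (101 + O)*(1/(2*O)) = (101 + O)/(2*O))
o(-21) - w(C(15, -4), -211) = (½)*(101 - 21)/(-21) - (39 - 1*(-211)) = (½)*(-1/21)*80 - (39 + 211) = -40/21 - 1*250 = -40/21 - 250 = -5290/21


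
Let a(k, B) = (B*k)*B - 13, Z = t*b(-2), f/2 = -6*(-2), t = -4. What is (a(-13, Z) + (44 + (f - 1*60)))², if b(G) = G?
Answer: 700569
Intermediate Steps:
f = 24 (f = 2*(-6*(-2)) = 2*12 = 24)
Z = 8 (Z = -4*(-2) = 8)
a(k, B) = -13 + k*B² (a(k, B) = k*B² - 13 = -13 + k*B²)
(a(-13, Z) + (44 + (f - 1*60)))² = ((-13 - 13*8²) + (44 + (24 - 1*60)))² = ((-13 - 13*64) + (44 + (24 - 60)))² = ((-13 - 832) + (44 - 36))² = (-845 + 8)² = (-837)² = 700569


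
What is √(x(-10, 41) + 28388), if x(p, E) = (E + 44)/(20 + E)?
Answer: 3*√11737437/61 ≈ 168.49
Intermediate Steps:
x(p, E) = (44 + E)/(20 + E)
√(x(-10, 41) + 28388) = √((44 + 41)/(20 + 41) + 28388) = √(85/61 + 28388) = √(1731753/61) = 3*√11737437/61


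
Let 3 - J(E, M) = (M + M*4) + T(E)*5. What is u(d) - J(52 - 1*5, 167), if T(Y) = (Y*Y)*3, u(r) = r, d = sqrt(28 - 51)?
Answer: 33967 + I*sqrt(23) ≈ 33967.0 + 4.7958*I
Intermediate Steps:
d = I*sqrt(23) (d = sqrt(-23) = I*sqrt(23) ≈ 4.7958*I)
T(Y) = 3*Y**2 (T(Y) = Y**2*3 = 3*Y**2)
J(E, M) = 3 - 15*E**2 - 5*M (J(E, M) = 3 - ((M + M*4) + (3*E**2)*5) = 3 - ((M + 4*M) + 15*E**2) = 3 - (5*M + 15*E**2) = 3 + (-15*E**2 - 5*M) = 3 - 15*E**2 - 5*M)
u(d) - J(52 - 1*5, 167) = I*sqrt(23) - (3 - 15*(52 - 1*5)**2 - 5*167) = I*sqrt(23) - (3 - 15*(52 - 5)**2 - 835) = I*sqrt(23) - (3 - 15*47**2 - 835) = I*sqrt(23) - (3 - 15*2209 - 835) = I*sqrt(23) - (3 - 33135 - 835) = I*sqrt(23) - 1*(-33967) = I*sqrt(23) + 33967 = 33967 + I*sqrt(23)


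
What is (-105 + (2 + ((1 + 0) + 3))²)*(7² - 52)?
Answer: 207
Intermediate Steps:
(-105 + (2 + ((1 + 0) + 3))²)*(7² - 52) = (-105 + (2 + (1 + 3))²)*(49 - 52) = (-105 + (2 + 4)²)*(-3) = (-105 + 6²)*(-3) = (-105 + 36)*(-3) = -69*(-3) = 207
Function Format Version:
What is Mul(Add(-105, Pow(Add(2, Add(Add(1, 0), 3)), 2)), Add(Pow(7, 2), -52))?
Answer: 207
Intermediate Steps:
Mul(Add(-105, Pow(Add(2, Add(Add(1, 0), 3)), 2)), Add(Pow(7, 2), -52)) = Mul(Add(-105, Pow(Add(2, Add(1, 3)), 2)), Add(49, -52)) = Mul(Add(-105, Pow(Add(2, 4), 2)), -3) = Mul(Add(-105, Pow(6, 2)), -3) = Mul(Add(-105, 36), -3) = Mul(-69, -3) = 207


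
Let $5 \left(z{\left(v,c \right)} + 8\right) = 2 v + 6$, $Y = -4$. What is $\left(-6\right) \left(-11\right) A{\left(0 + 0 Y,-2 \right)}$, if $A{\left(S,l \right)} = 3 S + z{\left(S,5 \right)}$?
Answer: $- \frac{2244}{5} \approx -448.8$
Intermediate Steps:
$z{\left(v,c \right)} = - \frac{34}{5} + \frac{2 v}{5}$ ($z{\left(v,c \right)} = -8 + \frac{2 v + 6}{5} = -8 + \frac{6 + 2 v}{5} = -8 + \left(\frac{6}{5} + \frac{2 v}{5}\right) = - \frac{34}{5} + \frac{2 v}{5}$)
$A{\left(S,l \right)} = - \frac{34}{5} + \frac{17 S}{5}$ ($A{\left(S,l \right)} = 3 S + \left(- \frac{34}{5} + \frac{2 S}{5}\right) = - \frac{34}{5} + \frac{17 S}{5}$)
$\left(-6\right) \left(-11\right) A{\left(0 + 0 Y,-2 \right)} = \left(-6\right) \left(-11\right) \left(- \frac{34}{5} + \frac{17 \left(0 + 0 \left(-4\right)\right)}{5}\right) = 66 \left(- \frac{34}{5} + \frac{17 \left(0 + 0\right)}{5}\right) = 66 \left(- \frac{34}{5} + \frac{17}{5} \cdot 0\right) = 66 \left(- \frac{34}{5} + 0\right) = 66 \left(- \frac{34}{5}\right) = - \frac{2244}{5}$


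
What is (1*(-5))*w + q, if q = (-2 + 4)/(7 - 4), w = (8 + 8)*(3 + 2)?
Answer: -1198/3 ≈ -399.33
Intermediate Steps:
w = 80 (w = 16*5 = 80)
q = ⅔ (q = 2/3 = 2*(⅓) = ⅔ ≈ 0.66667)
(1*(-5))*w + q = (1*(-5))*80 + ⅔ = -5*80 + ⅔ = -400 + ⅔ = -1198/3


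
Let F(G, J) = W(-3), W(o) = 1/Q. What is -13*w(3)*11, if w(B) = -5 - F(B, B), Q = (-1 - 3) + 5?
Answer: 858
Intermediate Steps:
Q = 1 (Q = -4 + 5 = 1)
W(o) = 1 (W(o) = 1/1 = 1*1 = 1)
F(G, J) = 1
w(B) = -6 (w(B) = -5 - 1*1 = -5 - 1 = -6)
-13*w(3)*11 = -13*(-6)*11 = 78*11 = 858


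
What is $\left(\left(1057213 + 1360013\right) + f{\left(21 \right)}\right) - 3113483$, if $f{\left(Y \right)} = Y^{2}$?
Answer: $-695816$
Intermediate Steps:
$\left(\left(1057213 + 1360013\right) + f{\left(21 \right)}\right) - 3113483 = \left(\left(1057213 + 1360013\right) + 21^{2}\right) - 3113483 = \left(2417226 + 441\right) - 3113483 = 2417667 - 3113483 = -695816$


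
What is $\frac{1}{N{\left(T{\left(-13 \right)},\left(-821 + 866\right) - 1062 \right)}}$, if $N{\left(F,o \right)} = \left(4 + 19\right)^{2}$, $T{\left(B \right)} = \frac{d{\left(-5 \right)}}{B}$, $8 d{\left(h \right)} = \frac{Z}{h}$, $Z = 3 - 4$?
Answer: $\frac{1}{529} \approx 0.0018904$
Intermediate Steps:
$Z = -1$ ($Z = 3 - 4 = -1$)
$d{\left(h \right)} = - \frac{1}{8 h}$ ($d{\left(h \right)} = \frac{\left(-1\right) \frac{1}{h}}{8} = - \frac{1}{8 h}$)
$T{\left(B \right)} = \frac{1}{40 B}$ ($T{\left(B \right)} = \frac{\left(- \frac{1}{8}\right) \frac{1}{-5}}{B} = \frac{\left(- \frac{1}{8}\right) \left(- \frac{1}{5}\right)}{B} = \frac{1}{40 B}$)
$N{\left(F,o \right)} = 529$ ($N{\left(F,o \right)} = 23^{2} = 529$)
$\frac{1}{N{\left(T{\left(-13 \right)},\left(-821 + 866\right) - 1062 \right)}} = \frac{1}{529}$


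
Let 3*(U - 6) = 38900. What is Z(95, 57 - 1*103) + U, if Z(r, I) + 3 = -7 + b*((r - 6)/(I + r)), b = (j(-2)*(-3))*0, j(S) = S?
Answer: 38888/3 ≈ 12963.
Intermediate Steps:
U = 38918/3 (U = 6 + (1/3)*38900 = 6 + 38900/3 = 38918/3 ≈ 12973.)
b = 0 (b = -2*(-3)*0 = 6*0 = 0)
Z(r, I) = -10 (Z(r, I) = -3 + (-7 + 0*((r - 6)/(I + r))) = -3 + (-7 + 0*((-6 + r)/(I + r))) = -3 + (-7 + 0) = -3 - 7 = -10)
Z(95, 57 - 1*103) + U = -10 + 38918/3 = 38888/3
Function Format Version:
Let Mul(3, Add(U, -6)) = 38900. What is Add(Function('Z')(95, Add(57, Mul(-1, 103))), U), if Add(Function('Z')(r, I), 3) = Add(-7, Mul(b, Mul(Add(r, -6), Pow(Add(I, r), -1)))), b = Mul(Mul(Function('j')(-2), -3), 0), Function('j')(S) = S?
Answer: Rational(38888, 3) ≈ 12963.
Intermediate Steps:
U = Rational(38918, 3) (U = Add(6, Mul(Rational(1, 3), 38900)) = Add(6, Rational(38900, 3)) = Rational(38918, 3) ≈ 12973.)
b = 0 (b = Mul(Mul(-2, -3), 0) = Mul(6, 0) = 0)
Function('Z')(r, I) = -10 (Function('Z')(r, I) = Add(-3, Add(-7, Mul(0, Mul(Add(r, -6), Pow(Add(I, r), -1))))) = Add(-3, Add(-7, Mul(0, Mul(Add(-6, r), Pow(Add(I, r), -1))))) = Add(-3, Add(-7, Mul(0, Mul(Pow(Add(I, r), -1), Add(-6, r))))) = Add(-3, Add(-7, 0)) = Add(-3, -7) = -10)
Add(Function('Z')(95, Add(57, Mul(-1, 103))), U) = Add(-10, Rational(38918, 3)) = Rational(38888, 3)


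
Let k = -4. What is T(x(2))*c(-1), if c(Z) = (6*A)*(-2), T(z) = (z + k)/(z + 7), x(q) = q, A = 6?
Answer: 16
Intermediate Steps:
T(z) = (-4 + z)/(7 + z) (T(z) = (z - 4)/(z + 7) = (-4 + z)/(7 + z))
c(Z) = -72 (c(Z) = (6*6)*(-2) = 36*(-2) = -72)
T(x(2))*c(-1) = ((-4 + 2)/(7 + 2))*(-72) = (-2/9)*(-72) = ((⅑)*(-2))*(-72) = -2/9*(-72) = 16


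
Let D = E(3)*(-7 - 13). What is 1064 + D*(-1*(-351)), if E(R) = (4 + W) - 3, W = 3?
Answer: -27016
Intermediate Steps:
E(R) = 4 (E(R) = (4 + 3) - 3 = 7 - 3 = 4)
D = -80 (D = 4*(-7 - 13) = 4*(-20) = -80)
1064 + D*(-1*(-351)) = 1064 - (-80)*(-351) = 1064 - 80*351 = 1064 - 28080 = -27016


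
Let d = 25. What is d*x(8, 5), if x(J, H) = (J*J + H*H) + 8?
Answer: 2425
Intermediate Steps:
x(J, H) = 8 + H² + J² (x(J, H) = (J² + H²) + 8 = (H² + J²) + 8 = 8 + H² + J²)
d*x(8, 5) = 25*(8 + 5² + 8²) = 25*(8 + 25 + 64) = 25*97 = 2425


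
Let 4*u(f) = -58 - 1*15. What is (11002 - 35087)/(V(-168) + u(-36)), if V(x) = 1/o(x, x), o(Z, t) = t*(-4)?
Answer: 16185120/12263 ≈ 1319.8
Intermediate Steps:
u(f) = -73/4 (u(f) = (-58 - 1*15)/4 = (-58 - 15)/4 = (¼)*(-73) = -73/4)
o(Z, t) = -4*t
V(x) = -1/(4*x) (V(x) = 1/(-4*x) = -1/(4*x))
(11002 - 35087)/(V(-168) + u(-36)) = (11002 - 35087)/(-¼/(-168) - 73/4) = -24085/(-¼*(-1/168) - 73/4) = -24085/(1/672 - 73/4) = -24085/(-12263/672) = -24085*(-672/12263) = 16185120/12263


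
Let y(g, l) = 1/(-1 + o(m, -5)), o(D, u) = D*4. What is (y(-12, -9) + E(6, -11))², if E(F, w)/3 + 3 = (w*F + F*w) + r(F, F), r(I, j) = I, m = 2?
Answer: 7333264/49 ≈ 1.4966e+5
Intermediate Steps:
o(D, u) = 4*D
y(g, l) = ⅐ (y(g, l) = 1/(-1 + 4*2) = 1/(-1 + 8) = 1/7 = ⅐)
E(F, w) = -9 + 3*F + 6*F*w (E(F, w) = -9 + 3*((w*F + F*w) + F) = -9 + 3*((F*w + F*w) + F) = -9 + 3*(2*F*w + F) = -9 + 3*(F + 2*F*w) = -9 + (3*F + 6*F*w) = -9 + 3*F + 6*F*w)
(y(-12, -9) + E(6, -11))² = (⅐ + (-9 + 3*6 + 6*6*(-11)))² = (⅐ + (-9 + 18 - 396))² = (⅐ - 387)² = (-2708/7)² = 7333264/49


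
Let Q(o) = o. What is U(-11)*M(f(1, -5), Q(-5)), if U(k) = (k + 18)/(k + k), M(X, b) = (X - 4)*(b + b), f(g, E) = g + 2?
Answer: -35/11 ≈ -3.1818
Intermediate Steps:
f(g, E) = 2 + g
M(X, b) = 2*b*(-4 + X) (M(X, b) = (-4 + X)*(2*b) = 2*b*(-4 + X))
U(k) = (18 + k)/(2*k) (U(k) = (18 + k)/((2*k)) = (18 + k)*(1/(2*k)) = (18 + k)/(2*k))
U(-11)*M(f(1, -5), Q(-5)) = ((½)*(18 - 11)/(-11))*(2*(-5)*(-4 + (2 + 1))) = ((½)*(-1/11)*7)*(2*(-5)*(-4 + 3)) = -7*(-5)*(-1)/11 = -7/22*10 = -35/11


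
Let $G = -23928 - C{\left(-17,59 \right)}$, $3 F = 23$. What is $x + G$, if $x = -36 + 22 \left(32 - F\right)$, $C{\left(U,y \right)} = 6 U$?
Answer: $- \frac{69980}{3} \approx -23327.0$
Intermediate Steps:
$F = \frac{23}{3}$ ($F = \frac{1}{3} \cdot 23 = \frac{23}{3} \approx 7.6667$)
$x = \frac{1498}{3}$ ($x = -36 + 22 \left(32 - \frac{23}{3}\right) = -36 + 22 \cdot \frac{73}{3} = -36 + \frac{1606}{3} = \frac{1498}{3} \approx 499.33$)
$G = -23826$ ($G = -23928 - 6 \left(-17\right) = -23928 - -102 = -23928 + 102 = -23826$)
$x + G = \frac{1498}{3} - 23826 = - \frac{69980}{3}$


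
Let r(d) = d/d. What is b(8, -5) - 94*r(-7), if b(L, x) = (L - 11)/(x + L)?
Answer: -95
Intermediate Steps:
r(d) = 1
b(L, x) = (-11 + L)/(L + x)
b(8, -5) - 94*r(-7) = (-11 + 8)/(8 - 5) - 94*1 = -3/3 - 94 = (1/3)*(-3) - 94 = -1 - 94 = -95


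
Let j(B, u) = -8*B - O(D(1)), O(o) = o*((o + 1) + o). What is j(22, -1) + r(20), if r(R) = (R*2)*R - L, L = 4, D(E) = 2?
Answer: 610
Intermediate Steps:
r(R) = -4 + 2*R² (r(R) = (R*2)*R - 1*4 = (2*R)*R - 4 = 2*R² - 4 = -4 + 2*R²)
O(o) = o*(1 + 2*o) (O(o) = o*((1 + o) + o) = o*(1 + 2*o))
j(B, u) = -10 - 8*B (j(B, u) = -8*B - 2*(1 + 2*2) = -8*B - 2*(1 + 4) = -8*B - 2*5 = -8*B - 1*10 = -8*B - 10 = -10 - 8*B)
j(22, -1) + r(20) = (-10 - 8*22) + (-4 + 2*20²) = (-10 - 176) + (-4 + 2*400) = -186 + (-4 + 800) = -186 + 796 = 610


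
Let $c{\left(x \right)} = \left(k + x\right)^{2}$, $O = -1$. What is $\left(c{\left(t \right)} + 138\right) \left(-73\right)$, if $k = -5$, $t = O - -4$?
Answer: $-10366$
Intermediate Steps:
$t = 3$ ($t = -1 - -4 = -1 + 4 = 3$)
$c{\left(x \right)} = \left(-5 + x\right)^{2}$
$\left(c{\left(t \right)} + 138\right) \left(-73\right) = \left(\left(-5 + 3\right)^{2} + 138\right) \left(-73\right) = \left(\left(-2\right)^{2} + 138\right) \left(-73\right) = \left(4 + 138\right) \left(-73\right) = 142 \left(-73\right) = -10366$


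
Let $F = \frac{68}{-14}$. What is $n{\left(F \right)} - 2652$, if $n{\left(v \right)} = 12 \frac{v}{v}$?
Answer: $-2640$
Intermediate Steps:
$F = - \frac{34}{7}$ ($F = 68 \left(- \frac{1}{14}\right) = - \frac{34}{7} \approx -4.8571$)
$n{\left(v \right)} = 12$ ($n{\left(v \right)} = 12 \cdot 1 = 12$)
$n{\left(F \right)} - 2652 = 12 - 2652 = -2640$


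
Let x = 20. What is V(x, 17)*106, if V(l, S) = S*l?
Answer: 36040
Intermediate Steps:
V(x, 17)*106 = (17*20)*106 = 340*106 = 36040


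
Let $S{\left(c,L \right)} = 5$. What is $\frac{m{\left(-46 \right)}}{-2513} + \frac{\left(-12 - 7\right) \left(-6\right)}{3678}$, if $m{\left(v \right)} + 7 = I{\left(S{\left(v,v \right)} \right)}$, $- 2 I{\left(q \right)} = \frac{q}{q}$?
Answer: $\frac{104689}{3080938} \approx 0.03398$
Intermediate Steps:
$I{\left(q \right)} = - \frac{1}{2}$ ($I{\left(q \right)} = - \frac{q \frac{1}{q}}{2} = \left(- \frac{1}{2}\right) 1 = - \frac{1}{2}$)
$m{\left(v \right)} = - \frac{15}{2}$ ($m{\left(v \right)} = -7 - \frac{1}{2} = - \frac{15}{2}$)
$\frac{m{\left(-46 \right)}}{-2513} + \frac{\left(-12 - 7\right) \left(-6\right)}{3678} = - \frac{15}{2 \left(-2513\right)} + \frac{\left(-12 - 7\right) \left(-6\right)}{3678} = \left(- \frac{15}{2}\right) \left(- \frac{1}{2513}\right) + \left(-19\right) \left(-6\right) \frac{1}{3678} = \frac{15}{5026} + 114 \cdot \frac{1}{3678} = \frac{15}{5026} + \frac{19}{613} = \frac{104689}{3080938}$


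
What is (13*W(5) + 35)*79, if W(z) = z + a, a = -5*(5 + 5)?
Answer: -43450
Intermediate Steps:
a = -50 (a = -5*10 = -50)
W(z) = -50 + z (W(z) = z - 50 = -50 + z)
(13*W(5) + 35)*79 = (13*(-50 + 5) + 35)*79 = (13*(-45) + 35)*79 = (-585 + 35)*79 = -550*79 = -43450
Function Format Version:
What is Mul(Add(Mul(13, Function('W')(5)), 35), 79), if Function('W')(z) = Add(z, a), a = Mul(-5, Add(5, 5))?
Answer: -43450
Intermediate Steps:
a = -50 (a = Mul(-5, 10) = -50)
Function('W')(z) = Add(-50, z) (Function('W')(z) = Add(z, -50) = Add(-50, z))
Mul(Add(Mul(13, Function('W')(5)), 35), 79) = Mul(Add(Mul(13, Add(-50, 5)), 35), 79) = Mul(Add(Mul(13, -45), 35), 79) = Mul(Add(-585, 35), 79) = Mul(-550, 79) = -43450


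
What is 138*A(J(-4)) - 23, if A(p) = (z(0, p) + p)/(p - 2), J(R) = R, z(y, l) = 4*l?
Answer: 437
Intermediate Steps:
A(p) = 5*p/(-2 + p) (A(p) = (4*p + p)/(p - 2) = (5*p)/(-2 + p) = 5*p/(-2 + p))
138*A(J(-4)) - 23 = 138*(5*(-4)/(-2 - 4)) - 23 = 138*(5*(-4)/(-6)) - 23 = 138*(5*(-4)*(-⅙)) - 23 = 138*(10/3) - 23 = 460 - 23 = 437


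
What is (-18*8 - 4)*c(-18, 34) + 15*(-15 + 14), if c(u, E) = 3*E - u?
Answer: -17775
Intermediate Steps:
c(u, E) = -u + 3*E
(-18*8 - 4)*c(-18, 34) + 15*(-15 + 14) = (-18*8 - 4)*(-1*(-18) + 3*34) + 15*(-15 + 14) = (-144 - 4)*(18 + 102) + 15*(-1) = -148*120 - 15 = -17760 - 15 = -17775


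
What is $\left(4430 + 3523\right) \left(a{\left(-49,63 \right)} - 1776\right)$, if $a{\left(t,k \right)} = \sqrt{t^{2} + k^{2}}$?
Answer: $-14124528 + 55671 \sqrt{130} \approx -1.349 \cdot 10^{7}$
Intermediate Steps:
$a{\left(t,k \right)} = \sqrt{k^{2} + t^{2}}$
$\left(4430 + 3523\right) \left(a{\left(-49,63 \right)} - 1776\right) = \left(4430 + 3523\right) \left(\sqrt{63^{2} + \left(-49\right)^{2}} - 1776\right) = 7953 \left(\sqrt{3969 + 2401} - 1776\right) = 7953 \left(\sqrt{6370} - 1776\right) = 7953 \left(7 \sqrt{130} - 1776\right) = 7953 \left(-1776 + 7 \sqrt{130}\right) = -14124528 + 55671 \sqrt{130}$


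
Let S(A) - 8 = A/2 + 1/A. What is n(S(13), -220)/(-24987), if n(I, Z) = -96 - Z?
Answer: -124/24987 ≈ -0.0049626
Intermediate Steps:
S(A) = 8 + 1/A + A/2 (S(A) = 8 + (A/2 + 1/A) = 8 + (1/A + A/2) = 8 + 1/A + A/2)
n(S(13), -220)/(-24987) = (-96 - 1*(-220))/(-24987) = (-96 + 220)*(-1/24987) = 124*(-1/24987) = -124/24987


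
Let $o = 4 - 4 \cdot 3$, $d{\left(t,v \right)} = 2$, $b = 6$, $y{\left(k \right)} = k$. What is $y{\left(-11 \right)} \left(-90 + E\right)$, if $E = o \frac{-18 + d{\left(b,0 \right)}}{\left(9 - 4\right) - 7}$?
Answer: $1694$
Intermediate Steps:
$o = -8$ ($o = 4 - 12 = -8$)
$E = -64$ ($E = - 8 \frac{-18 + 2}{\left(9 - 4\right) - 7} = - 8 \left(- \frac{16}{\left(9 - 4\right) - 7}\right) = - 8 \left(- \frac{16}{5 - 7}\right) = - 8 \left(- \frac{16}{-2}\right) = - 8 \left(\left(-16\right) \left(- \frac{1}{2}\right)\right) = \left(-8\right) 8 = -64$)
$y{\left(-11 \right)} \left(-90 + E\right) = - 11 \left(-90 - 64\right) = \left(-11\right) \left(-154\right) = 1694$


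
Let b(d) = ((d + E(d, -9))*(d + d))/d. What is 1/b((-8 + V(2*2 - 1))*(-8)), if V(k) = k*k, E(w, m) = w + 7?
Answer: -1/18 ≈ -0.055556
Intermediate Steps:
E(w, m) = 7 + w
V(k) = k²
b(d) = 14 + 4*d (b(d) = ((d + (7 + d))*(d + d))/d = ((7 + 2*d)*(2*d))/d = (2*d*(7 + 2*d))/d = 14 + 4*d)
1/b((-8 + V(2*2 - 1))*(-8)) = 1/(14 + 4*((-8 + (2*2 - 1)²)*(-8))) = 1/(14 + 4*((-8 + (4 - 1)²)*(-8))) = 1/(14 + 4*((-8 + 3²)*(-8))) = 1/(14 + 4*((-8 + 9)*(-8))) = 1/(14 + 4*(1*(-8))) = 1/(14 + 4*(-8)) = 1/(14 - 32) = 1/(-18) = -1/18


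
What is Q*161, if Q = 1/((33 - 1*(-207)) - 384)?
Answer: -161/144 ≈ -1.1181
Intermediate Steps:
Q = -1/144 (Q = 1/((33 + 207) - 384) = 1/(240 - 384) = 1/(-144) = -1/144 ≈ -0.0069444)
Q*161 = -1/144*161 = -161/144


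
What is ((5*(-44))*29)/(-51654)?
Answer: 3190/25827 ≈ 0.12351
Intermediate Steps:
((5*(-44))*29)/(-51654) = -220*29*(-1/51654) = -6380*(-1/51654) = 3190/25827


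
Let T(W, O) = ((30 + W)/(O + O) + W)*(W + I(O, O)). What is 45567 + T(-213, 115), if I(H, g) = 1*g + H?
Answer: 9644469/230 ≈ 41933.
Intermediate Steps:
I(H, g) = H + g (I(H, g) = g + H = H + g)
T(W, O) = (W + 2*O)*(W + (30 + W)/(2*O)) (T(W, O) = ((30 + W)/(O + O) + W)*(W + (O + O)) = ((30 + W)/((2*O)) + W)*(W + 2*O) = ((30 + W)*(1/(2*O)) + W)*(W + 2*O) = ((30 + W)/(2*O) + W)*(W + 2*O) = (W + (30 + W)/(2*O))*(W + 2*O) = (W + 2*O)*(W + (30 + W)/(2*O)))
45567 + T(-213, 115) = 45567 + (30 - 213 + (-213)**2 + (1/2)*(-213)**2/115 + 2*115*(-213) + 15*(-213)/115) = 45567 + (30 - 213 + 45369 + (1/2)*(1/115)*45369 - 48990 + 15*(-213)*(1/115)) = 45567 + (30 - 213 + 45369 + 45369/230 - 48990 - 639/23) = 45567 - 835941/230 = 9644469/230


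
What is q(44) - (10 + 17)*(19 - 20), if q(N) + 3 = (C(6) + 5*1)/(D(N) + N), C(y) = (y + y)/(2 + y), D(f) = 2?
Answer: 2221/92 ≈ 24.141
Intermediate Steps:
C(y) = 2*y/(2 + y) (C(y) = (2*y)/(2 + y) = 2*y/(2 + y))
q(N) = -3 + 13/(2*(2 + N)) (q(N) = -3 + (2*6/(2 + 6) + 5*1)/(2 + N) = -3 + (2*6/8 + 5)/(2 + N) = -3 + (2*6*(⅛) + 5)/(2 + N) = -3 + (3/2 + 5)/(2 + N) = -3 + 13/(2*(2 + N)))
q(44) - (10 + 17)*(19 - 20) = (1 - 6*44)/(2*(2 + 44)) - (10 + 17)*(19 - 20) = (½)*(1 - 264)/46 - 27*(-1) = (½)*(1/46)*(-263) - 1*(-27) = -263/92 + 27 = 2221/92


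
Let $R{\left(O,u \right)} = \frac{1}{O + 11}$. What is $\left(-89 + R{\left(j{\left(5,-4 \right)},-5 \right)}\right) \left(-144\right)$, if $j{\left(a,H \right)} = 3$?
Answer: $\frac{89640}{7} \approx 12806.0$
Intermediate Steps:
$R{\left(O,u \right)} = \frac{1}{11 + O}$
$\left(-89 + R{\left(j{\left(5,-4 \right)},-5 \right)}\right) \left(-144\right) = \left(-89 + \frac{1}{11 + 3}\right) \left(-144\right) = \left(-89 + \frac{1}{14}\right) \left(-144\right) = \left(- \frac{1245}{14}\right) \left(-144\right) = \frac{89640}{7}$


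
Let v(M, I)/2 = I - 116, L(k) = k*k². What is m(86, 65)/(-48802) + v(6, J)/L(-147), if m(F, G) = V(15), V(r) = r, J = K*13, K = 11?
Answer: -1862339/5741506498 ≈ -0.00032436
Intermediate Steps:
L(k) = k³
J = 143 (J = 11*13 = 143)
v(M, I) = -232 + 2*I (v(M, I) = 2*(I - 116) = 2*(-116 + I) = -232 + 2*I)
m(F, G) = 15
m(86, 65)/(-48802) + v(6, J)/L(-147) = 15/(-48802) + (-232 + 2*143)/((-147)³) = 15*(-1/48802) + (-232 + 286)/(-3176523) = -15/48802 + 54*(-1/3176523) = -15/48802 - 2/117649 = -1862339/5741506498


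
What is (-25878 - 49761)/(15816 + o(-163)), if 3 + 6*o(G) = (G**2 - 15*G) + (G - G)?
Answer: -453834/123907 ≈ -3.6627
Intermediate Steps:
o(G) = -1/2 - 5*G/2 + G**2/6 (o(G) = -1/2 + ((G**2 - 15*G) + (G - G))/6 = -1/2 + ((G**2 - 15*G) + 0)/6 = -1/2 + (G**2 - 15*G)/6 = -1/2 + (-5*G/2 + G**2/6) = -1/2 - 5*G/2 + G**2/6)
(-25878 - 49761)/(15816 + o(-163)) = (-25878 - 49761)/(15816 + (-1/2 - 5/2*(-163) + (1/6)*(-163)**2)) = -75639/(15816 + (-1/2 + 815/2 + (1/6)*26569)) = -75639/(15816 + (-1/2 + 815/2 + 26569/6)) = -75639/(15816 + 29011/6) = -75639/123907/6 = -75639*6/123907 = -453834/123907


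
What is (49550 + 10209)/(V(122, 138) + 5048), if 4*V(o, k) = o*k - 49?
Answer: 239036/36979 ≈ 6.4641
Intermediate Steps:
V(o, k) = -49/4 + k*o/4 (V(o, k) = (o*k - 49)/4 = (k*o - 49)/4 = (-49 + k*o)/4 = -49/4 + k*o/4)
(49550 + 10209)/(V(122, 138) + 5048) = (49550 + 10209)/((-49/4 + (1/4)*138*122) + 5048) = 59759/((-49/4 + 4209) + 5048) = 59759/(16787/4 + 5048) = 59759/(36979/4) = 59759*(4/36979) = 239036/36979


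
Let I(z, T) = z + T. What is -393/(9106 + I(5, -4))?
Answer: -393/9107 ≈ -0.043154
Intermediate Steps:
I(z, T) = T + z
-393/(9106 + I(5, -4)) = -393/(9106 + (-4 + 5)) = -393/(9106 + 1) = -393/9107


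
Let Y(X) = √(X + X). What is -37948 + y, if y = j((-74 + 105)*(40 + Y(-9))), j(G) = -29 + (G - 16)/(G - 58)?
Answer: 2*(-588628*√2 + 7481265*I)/(-394*I + 31*√2) ≈ -37976.0 - 0.0039063*I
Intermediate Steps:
Y(X) = √2*√X (Y(X) = √(2*X) = √2*√X)
j(G) = -29 + (-16 + G)/(-58 + G)
y = 14*(-2361 - 186*I*√2)/(1182 + 93*I*√2) (y = 14*(119 - 2*(-74 + 105)*(40 + √2*√(-9)))/(-58 + (-74 + 105)*(40 + √2*√(-9))) = 14*(119 - 62*(40 + √2*(3*I)))/(-58 + 31*(40 + √2*(3*I))) = 14*(119 - 62*(40 + 3*I*√2))/(-58 + 31*(40 + 3*I*√2)) = 14*(119 - 2*(1240 + 93*I*√2))/(-58 + (1240 + 93*I*√2)) = 14*(119 + (-2480 - 186*I*√2))/(1182 + 93*I*√2) = 14*(-2361 - 186*I*√2)/(1182 + 93*I*√2) ≈ -27.965 - 0.0039054*I)
-37948 + y = -37948 + 14*(-62*√2 + 787*I)/(-394*I + 31*√2)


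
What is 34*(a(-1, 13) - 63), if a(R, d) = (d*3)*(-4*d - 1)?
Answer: -72420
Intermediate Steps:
a(R, d) = 3*d*(-1 - 4*d) (a(R, d) = (3*d)*(-1 - 4*d) = 3*d*(-1 - 4*d))
34*(a(-1, 13) - 63) = 34*(-3*13*(1 + 4*13) - 63) = 34*(-3*13*(1 + 52) - 63) = 34*(-3*13*53 - 63) = 34*(-2067 - 63) = 34*(-2130) = -72420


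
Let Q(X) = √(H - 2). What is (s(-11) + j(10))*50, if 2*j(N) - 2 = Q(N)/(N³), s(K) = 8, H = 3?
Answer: 18001/40 ≈ 450.02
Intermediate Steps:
Q(X) = 1 (Q(X) = √(3 - 2) = √1 = 1)
j(N) = 1 + 1/(2*N³) (j(N) = 1 + (1/N³)/2 = 1 + 1/(2*N³))
(s(-11) + j(10))*50 = (8 + (1 + (½)/10³))*50 = (8 + (1 + (½)*(1/1000)))*50 = (8 + (1 + 1/2000))*50 = (8 + 2001/2000)*50 = (18001/2000)*50 = 18001/40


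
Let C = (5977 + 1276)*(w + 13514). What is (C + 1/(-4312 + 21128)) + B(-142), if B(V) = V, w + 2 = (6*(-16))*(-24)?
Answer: 1929018953697/16816 ≈ 1.1471e+8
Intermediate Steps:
w = 2302 (w = -2 + (6*(-16))*(-24) = -2 - 96*(-24) = -2 + 2304 = 2302)
C = 114713448 (C = (5977 + 1276)*(2302 + 13514) = 7253*15816 = 114713448)
(C + 1/(-4312 + 21128)) + B(-142) = (114713448 + 1/(-4312 + 21128)) - 142 = (114713448 + 1/16816) - 142 = 1929021341569/16816 - 142 = 1929018953697/16816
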